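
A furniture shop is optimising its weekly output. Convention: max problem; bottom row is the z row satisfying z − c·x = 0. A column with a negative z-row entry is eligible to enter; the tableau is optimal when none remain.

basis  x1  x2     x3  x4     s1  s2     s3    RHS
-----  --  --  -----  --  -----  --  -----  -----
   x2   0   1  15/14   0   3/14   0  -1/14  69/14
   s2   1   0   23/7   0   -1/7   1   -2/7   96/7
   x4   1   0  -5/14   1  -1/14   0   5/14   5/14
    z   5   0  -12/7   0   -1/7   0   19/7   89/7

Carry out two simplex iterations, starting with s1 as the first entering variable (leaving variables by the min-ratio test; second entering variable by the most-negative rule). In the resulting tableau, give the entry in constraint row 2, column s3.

-1/12

Ratio test on column s1 — row 1: (69/14)/(3/14) = 23; row 2: entry -1/7 ≤ 0; row 3: entry -1/14 ≤ 0. Minimum is 23 at row 1 (x2 leaves); pivot element 3/14.
Divide row 1 by 3/14; eliminate column s1 from the other rows.
Second iteration: most negative z-row entry is -1 in column x3, so x3 enters.
Ratio test on column x3 — row 1: 23/5 = 23/5; row 2: 17/4 = 17/4; row 3: entry 0 ≤ 0. Minimum is 17/4 at row 2 (s2 leaves); pivot element 4.
Divide row 2 by 4; eliminate column x3 from the other rows.
After both pivots, the entry at constraint row 2, column s3 is -1/12.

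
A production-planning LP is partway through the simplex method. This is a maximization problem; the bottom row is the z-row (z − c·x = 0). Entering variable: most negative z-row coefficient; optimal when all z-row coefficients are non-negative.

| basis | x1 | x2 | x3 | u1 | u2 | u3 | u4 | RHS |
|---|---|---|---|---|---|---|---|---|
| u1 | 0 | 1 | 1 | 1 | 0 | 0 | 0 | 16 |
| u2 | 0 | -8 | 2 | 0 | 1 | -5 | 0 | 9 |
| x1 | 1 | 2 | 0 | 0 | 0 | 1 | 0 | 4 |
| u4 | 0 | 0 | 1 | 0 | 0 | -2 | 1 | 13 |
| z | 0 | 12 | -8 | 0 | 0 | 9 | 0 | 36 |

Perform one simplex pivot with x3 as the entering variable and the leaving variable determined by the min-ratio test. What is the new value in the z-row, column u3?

-11

Ratio test on column x3 — row 1: 16/1 = 16; row 2: 9/2 = 9/2; row 3: entry 0 ≤ 0; row 4: 13/1 = 13. Minimum is 9/2 at row 2 (u2 leaves); pivot element 2.
Divide row 2 by 2; eliminate column x3 from the other rows.
z-row update in column u3: 9 − (-8)·(-5/2) = -11.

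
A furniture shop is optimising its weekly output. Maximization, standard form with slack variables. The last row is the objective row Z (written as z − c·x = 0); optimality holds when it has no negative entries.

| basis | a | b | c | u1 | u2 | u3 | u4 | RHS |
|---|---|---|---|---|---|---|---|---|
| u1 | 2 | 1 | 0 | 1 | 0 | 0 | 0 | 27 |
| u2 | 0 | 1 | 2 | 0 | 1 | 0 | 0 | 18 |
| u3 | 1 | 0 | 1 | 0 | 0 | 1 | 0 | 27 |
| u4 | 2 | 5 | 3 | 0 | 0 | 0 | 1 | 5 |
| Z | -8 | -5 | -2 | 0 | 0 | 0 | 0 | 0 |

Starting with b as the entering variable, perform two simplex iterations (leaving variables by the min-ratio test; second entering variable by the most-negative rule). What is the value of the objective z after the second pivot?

Ratio test on column b — row 1: 27/1 = 27; row 2: 18/1 = 18; row 3: entry 0 ≤ 0; row 4: 5/5 = 1. Minimum is 1 at row 4 (u4 leaves); pivot element 5.
Pivot on row 4; the Z-row RHS becomes 0 − (-5)·1 = 5.
Next entering variable (most negative Z-row entry -6): a.
Ratio test on column a — row 1: 26/(8/5) = 65/4; row 2: entry -2/5 ≤ 0; row 3: 27/1 = 27; row 4: 1/(2/5) = 5/2. Minimum is 5/2 at row 4 (b leaves); pivot element 2/5.
After the second pivot the Z-row RHS is 5 − (-6)·(5/2) = 20.

20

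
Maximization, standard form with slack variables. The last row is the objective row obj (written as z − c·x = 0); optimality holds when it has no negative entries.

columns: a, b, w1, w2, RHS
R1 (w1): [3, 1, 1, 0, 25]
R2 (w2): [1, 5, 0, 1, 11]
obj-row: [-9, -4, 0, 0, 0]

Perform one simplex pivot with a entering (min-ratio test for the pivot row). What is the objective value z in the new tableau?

Ratio test on column a — row 1: 25/3 = 25/3; row 2: 11/1 = 11. Minimum is 25/3 at row 1 (w1 leaves); pivot element 3.
Pivot on row 1; the obj-row RHS becomes 0 − (-9)·(25/3) = 75.

75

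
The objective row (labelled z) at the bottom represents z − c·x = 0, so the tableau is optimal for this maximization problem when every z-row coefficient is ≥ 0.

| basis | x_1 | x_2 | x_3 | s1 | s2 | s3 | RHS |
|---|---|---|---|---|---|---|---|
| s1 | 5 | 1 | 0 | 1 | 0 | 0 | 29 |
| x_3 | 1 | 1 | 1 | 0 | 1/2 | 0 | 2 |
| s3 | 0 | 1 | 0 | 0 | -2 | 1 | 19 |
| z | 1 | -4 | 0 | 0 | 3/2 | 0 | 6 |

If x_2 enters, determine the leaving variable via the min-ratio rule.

Column x_2 entries and ratios — s1: 29/1 = 29; x_3: 2/1 = 2; s3: 19/1 = 19.
Smallest ratio is 2 in the row of x_3, so x_3 leaves.

x_3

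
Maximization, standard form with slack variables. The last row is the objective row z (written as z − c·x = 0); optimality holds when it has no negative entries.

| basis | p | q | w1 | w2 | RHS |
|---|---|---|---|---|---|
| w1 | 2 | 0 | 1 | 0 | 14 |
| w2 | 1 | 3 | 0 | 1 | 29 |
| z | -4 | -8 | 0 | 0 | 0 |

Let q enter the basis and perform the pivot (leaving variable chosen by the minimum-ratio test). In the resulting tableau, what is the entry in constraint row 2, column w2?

Ratio test on column q — row 1: entry 0 ≤ 0; row 2: 29/3 = 29/3. Minimum is 29/3 at row 2 (w2 leaves); pivot element 3.
Divide row 2 by 3; eliminate column q from the other rows.
In the new row 2, the w2 entry is the old entry divided by the pivot: 1/3 = 1/3.

1/3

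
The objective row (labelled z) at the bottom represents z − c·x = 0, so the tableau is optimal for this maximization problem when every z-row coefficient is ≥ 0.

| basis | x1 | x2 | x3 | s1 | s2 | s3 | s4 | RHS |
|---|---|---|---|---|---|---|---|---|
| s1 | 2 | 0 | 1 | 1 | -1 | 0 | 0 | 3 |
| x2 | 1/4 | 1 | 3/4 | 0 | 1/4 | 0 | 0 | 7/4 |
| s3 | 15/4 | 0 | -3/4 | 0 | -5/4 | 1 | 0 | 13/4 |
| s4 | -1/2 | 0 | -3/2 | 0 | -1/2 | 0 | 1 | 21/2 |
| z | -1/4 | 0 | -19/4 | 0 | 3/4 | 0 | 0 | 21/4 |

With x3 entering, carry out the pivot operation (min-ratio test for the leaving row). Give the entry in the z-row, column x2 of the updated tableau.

19/3

Ratio test on column x3 — row 1: 3/1 = 3; row 2: (7/4)/(3/4) = 7/3; row 3: entry -3/4 ≤ 0; row 4: entry -3/2 ≤ 0. Minimum is 7/3 at row 2 (x2 leaves); pivot element 3/4.
Divide row 2 by 3/4; eliminate column x3 from the other rows.
z-row update in column x2: 0 − (-19/4)·(4/3) = 19/3.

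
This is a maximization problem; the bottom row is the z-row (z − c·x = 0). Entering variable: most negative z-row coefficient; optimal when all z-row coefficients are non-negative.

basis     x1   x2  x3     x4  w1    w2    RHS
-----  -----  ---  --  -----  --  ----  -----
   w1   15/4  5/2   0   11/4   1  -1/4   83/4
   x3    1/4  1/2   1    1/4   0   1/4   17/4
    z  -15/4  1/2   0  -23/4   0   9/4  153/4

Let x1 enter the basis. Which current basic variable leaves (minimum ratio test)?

Column x1 entries and ratios — w1: (83/4)/(15/4) = 83/15; x3: (17/4)/(1/4) = 17.
Smallest ratio is 83/15 in the row of w1, so w1 leaves.

w1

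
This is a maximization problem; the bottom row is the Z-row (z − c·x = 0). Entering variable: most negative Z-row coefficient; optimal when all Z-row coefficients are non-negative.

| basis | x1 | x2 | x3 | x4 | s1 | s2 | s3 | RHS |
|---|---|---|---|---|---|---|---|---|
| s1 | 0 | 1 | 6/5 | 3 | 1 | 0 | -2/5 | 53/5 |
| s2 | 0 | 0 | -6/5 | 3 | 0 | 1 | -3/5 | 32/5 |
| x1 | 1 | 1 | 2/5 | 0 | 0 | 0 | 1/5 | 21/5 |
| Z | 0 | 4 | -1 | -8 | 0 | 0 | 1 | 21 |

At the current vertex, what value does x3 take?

0

x3 is not in the basis, so in the current basic feasible solution x3 = 0.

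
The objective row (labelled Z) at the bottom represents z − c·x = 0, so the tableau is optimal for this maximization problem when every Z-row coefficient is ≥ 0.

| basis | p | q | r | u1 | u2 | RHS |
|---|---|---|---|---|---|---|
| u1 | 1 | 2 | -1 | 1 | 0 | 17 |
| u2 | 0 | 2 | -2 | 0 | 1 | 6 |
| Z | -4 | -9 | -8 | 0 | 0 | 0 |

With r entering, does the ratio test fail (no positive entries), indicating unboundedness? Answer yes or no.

Every constraint-row entry in column r is ≤ 0, so increasing r is unbounded.

yes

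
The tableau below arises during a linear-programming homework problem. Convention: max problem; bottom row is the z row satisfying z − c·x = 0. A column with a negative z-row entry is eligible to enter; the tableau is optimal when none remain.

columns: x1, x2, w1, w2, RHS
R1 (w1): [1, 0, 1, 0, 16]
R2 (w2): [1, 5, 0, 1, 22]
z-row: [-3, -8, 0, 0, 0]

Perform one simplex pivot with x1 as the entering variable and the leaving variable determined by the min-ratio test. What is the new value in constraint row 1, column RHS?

16

Ratio test on column x1 — row 1: 16/1 = 16; row 2: 22/1 = 22. Minimum is 16 at row 1 (w1 leaves); pivot element 1.
Divide row 1 by 1; eliminate column x1 from the other rows.
In the new row 1, the RHS entry is the old entry divided by the pivot: 16/1 = 16.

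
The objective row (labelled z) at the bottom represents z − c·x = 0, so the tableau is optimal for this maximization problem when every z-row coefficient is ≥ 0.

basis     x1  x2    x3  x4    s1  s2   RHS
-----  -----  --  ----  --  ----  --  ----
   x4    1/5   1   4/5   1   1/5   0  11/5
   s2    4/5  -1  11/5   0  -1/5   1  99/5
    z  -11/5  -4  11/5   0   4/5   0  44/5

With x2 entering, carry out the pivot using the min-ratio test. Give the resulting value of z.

Ratio test on column x2 — row 1: (11/5)/1 = 11/5; row 2: entry -1 ≤ 0. Minimum is 11/5 at row 1 (x4 leaves); pivot element 1.
Pivot on row 1; the z-row RHS becomes 44/5 − (-4)·(11/5) = 88/5.

88/5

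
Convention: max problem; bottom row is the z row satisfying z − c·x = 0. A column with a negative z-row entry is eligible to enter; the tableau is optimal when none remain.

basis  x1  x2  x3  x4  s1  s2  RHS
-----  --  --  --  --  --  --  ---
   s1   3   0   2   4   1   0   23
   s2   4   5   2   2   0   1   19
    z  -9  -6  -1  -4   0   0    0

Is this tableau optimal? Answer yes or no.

no

The z-row has a negative entry -9 in column x1, so it is not optimal.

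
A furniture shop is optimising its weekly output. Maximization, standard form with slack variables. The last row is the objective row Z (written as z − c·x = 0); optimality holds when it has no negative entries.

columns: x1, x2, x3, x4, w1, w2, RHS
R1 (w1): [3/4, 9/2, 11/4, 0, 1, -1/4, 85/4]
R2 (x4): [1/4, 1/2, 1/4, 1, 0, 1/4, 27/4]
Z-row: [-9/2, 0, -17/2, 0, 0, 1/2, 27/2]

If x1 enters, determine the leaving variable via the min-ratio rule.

Column x1 entries and ratios — w1: (85/4)/(3/4) = 85/3; x4: (27/4)/(1/4) = 27.
Smallest ratio is 27 in the row of x4, so x4 leaves.

x4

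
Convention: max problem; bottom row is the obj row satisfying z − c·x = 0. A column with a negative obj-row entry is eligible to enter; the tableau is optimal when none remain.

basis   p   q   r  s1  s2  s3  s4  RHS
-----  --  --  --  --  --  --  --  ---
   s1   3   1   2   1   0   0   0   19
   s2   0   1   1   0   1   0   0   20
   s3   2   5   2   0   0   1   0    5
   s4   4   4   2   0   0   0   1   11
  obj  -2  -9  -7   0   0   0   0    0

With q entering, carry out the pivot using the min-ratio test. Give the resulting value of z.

Ratio test on column q — row 1: 19/1 = 19; row 2: 20/1 = 20; row 3: 5/5 = 1; row 4: 11/4 = 11/4. Minimum is 1 at row 3 (s3 leaves); pivot element 5.
Pivot on row 3; the obj-row RHS becomes 0 − (-9)·1 = 9.

9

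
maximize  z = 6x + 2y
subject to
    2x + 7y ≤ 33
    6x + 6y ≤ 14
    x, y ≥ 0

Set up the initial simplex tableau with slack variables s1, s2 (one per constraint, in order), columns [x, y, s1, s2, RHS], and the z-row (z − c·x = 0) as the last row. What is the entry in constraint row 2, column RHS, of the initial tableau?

14

The RHS of constraint 2 is b_2 = 14.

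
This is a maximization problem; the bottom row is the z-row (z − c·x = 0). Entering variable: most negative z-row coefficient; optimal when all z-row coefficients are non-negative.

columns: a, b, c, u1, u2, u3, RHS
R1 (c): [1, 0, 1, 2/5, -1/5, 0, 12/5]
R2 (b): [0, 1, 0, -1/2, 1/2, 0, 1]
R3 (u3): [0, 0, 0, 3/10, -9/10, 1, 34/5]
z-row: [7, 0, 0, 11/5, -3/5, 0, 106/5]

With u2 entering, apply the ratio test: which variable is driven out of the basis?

Column u2 entries and ratios — c: -1/5 ≤ 0, skip; b: 1/(1/2) = 2; u3: -9/10 ≤ 0, skip.
Smallest ratio is 2 in the row of b, so b leaves.

b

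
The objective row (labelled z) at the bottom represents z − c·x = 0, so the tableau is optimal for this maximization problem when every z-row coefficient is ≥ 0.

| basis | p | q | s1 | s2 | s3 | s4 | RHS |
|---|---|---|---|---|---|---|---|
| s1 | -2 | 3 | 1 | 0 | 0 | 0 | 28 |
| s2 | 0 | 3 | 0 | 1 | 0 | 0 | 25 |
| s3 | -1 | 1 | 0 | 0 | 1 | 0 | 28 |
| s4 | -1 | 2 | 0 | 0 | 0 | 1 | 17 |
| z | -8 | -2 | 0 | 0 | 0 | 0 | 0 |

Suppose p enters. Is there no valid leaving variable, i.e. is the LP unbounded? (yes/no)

yes

Every constraint-row entry in column p is ≤ 0, so increasing p is unbounded.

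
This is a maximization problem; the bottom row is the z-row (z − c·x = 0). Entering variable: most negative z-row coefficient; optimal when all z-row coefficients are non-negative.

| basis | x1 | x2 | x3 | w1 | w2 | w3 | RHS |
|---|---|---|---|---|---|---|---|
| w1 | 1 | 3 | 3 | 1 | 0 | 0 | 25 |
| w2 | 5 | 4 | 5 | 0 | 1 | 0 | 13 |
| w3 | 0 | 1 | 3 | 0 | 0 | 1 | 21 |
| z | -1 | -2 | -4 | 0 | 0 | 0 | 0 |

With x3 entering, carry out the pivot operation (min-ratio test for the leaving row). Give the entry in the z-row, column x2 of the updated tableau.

6/5

Ratio test on column x3 — row 1: 25/3 = 25/3; row 2: 13/5 = 13/5; row 3: 21/3 = 7. Minimum is 13/5 at row 2 (w2 leaves); pivot element 5.
Divide row 2 by 5; eliminate column x3 from the other rows.
z-row update in column x2: -2 − (-4)·(4/5) = 6/5.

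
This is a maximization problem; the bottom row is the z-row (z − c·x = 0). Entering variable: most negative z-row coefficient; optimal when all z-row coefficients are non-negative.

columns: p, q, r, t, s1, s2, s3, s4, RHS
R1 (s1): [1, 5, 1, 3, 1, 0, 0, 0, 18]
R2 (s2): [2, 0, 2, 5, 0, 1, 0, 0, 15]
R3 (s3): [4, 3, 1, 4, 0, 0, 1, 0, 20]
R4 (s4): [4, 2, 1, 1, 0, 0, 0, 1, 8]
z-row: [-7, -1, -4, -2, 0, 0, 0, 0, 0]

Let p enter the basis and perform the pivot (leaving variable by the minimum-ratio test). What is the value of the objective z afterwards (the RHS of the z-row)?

Ratio test on column p — row 1: 18/1 = 18; row 2: 15/2 = 15/2; row 3: 20/4 = 5; row 4: 8/4 = 2. Minimum is 2 at row 4 (s4 leaves); pivot element 4.
Pivot on row 4; the z-row RHS becomes 0 − (-7)·2 = 14.

14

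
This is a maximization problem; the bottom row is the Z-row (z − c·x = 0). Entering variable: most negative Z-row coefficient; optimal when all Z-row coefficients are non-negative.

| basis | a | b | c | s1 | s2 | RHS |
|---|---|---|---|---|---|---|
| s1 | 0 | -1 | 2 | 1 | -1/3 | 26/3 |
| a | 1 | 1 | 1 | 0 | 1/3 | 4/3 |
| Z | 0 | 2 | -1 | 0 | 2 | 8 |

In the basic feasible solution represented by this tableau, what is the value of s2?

s2 is not in the basis, so in the current basic feasible solution s2 = 0.

0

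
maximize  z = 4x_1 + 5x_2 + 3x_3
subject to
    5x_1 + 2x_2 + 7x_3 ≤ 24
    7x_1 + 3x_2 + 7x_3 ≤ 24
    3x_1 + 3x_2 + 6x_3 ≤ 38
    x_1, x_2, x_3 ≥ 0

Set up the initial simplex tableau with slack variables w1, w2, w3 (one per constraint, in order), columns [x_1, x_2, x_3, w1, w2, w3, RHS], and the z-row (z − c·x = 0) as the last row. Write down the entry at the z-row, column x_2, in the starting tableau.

The z-row carries the negated objective coefficients: the x_2 entry is -5.

-5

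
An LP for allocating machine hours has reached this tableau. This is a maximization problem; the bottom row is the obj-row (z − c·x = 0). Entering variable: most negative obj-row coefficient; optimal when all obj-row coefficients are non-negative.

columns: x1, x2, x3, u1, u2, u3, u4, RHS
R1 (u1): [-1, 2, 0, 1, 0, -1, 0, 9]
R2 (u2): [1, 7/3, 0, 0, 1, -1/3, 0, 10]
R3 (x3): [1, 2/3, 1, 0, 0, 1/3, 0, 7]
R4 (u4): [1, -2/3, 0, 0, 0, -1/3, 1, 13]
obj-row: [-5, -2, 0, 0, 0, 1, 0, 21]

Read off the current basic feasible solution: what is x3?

x3 is basic (row 3); its value is the RHS of that row, 7.

7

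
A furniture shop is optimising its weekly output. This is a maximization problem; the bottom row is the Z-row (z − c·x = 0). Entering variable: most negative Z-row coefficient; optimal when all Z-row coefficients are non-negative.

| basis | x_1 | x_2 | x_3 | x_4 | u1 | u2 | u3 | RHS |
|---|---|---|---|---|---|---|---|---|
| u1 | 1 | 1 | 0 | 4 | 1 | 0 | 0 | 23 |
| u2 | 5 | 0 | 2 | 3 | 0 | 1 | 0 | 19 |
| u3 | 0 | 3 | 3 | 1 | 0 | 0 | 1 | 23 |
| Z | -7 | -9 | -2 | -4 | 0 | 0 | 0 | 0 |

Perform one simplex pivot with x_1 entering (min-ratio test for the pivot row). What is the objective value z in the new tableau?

133/5

Ratio test on column x_1 — row 1: 23/1 = 23; row 2: 19/5 = 19/5; row 3: entry 0 ≤ 0. Minimum is 19/5 at row 2 (u2 leaves); pivot element 5.
Pivot on row 2; the Z-row RHS becomes 0 − (-7)·(19/5) = 133/5.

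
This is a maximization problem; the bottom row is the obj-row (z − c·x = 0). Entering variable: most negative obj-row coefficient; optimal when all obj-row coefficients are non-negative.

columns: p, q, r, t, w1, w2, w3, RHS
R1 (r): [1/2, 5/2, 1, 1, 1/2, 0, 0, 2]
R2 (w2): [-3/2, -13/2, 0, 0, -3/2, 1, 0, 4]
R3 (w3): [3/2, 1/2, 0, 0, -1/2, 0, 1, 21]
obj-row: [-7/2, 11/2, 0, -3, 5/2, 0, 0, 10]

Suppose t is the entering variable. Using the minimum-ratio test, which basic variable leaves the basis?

Column t entries and ratios — r: 2/1 = 2; w2: 0 ≤ 0, skip; w3: 0 ≤ 0, skip.
Smallest ratio is 2 in the row of r, so r leaves.

r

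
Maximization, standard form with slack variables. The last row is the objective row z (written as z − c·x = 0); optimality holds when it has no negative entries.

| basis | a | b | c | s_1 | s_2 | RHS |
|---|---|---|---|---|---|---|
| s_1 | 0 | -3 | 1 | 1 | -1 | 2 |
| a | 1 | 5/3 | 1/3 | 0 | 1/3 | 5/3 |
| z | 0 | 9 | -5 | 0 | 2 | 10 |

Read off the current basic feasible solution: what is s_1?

2

s_1 is basic (row 1); its value is the RHS of that row, 2.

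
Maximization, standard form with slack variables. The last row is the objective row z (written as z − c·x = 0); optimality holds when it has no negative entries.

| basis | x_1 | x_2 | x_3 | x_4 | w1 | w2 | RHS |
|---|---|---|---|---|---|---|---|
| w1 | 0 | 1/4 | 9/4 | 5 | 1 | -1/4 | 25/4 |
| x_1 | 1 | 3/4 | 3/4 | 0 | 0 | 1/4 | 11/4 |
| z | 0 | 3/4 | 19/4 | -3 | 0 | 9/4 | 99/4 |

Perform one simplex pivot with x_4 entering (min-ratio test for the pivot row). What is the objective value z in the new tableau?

Ratio test on column x_4 — row 1: (25/4)/5 = 5/4; row 2: entry 0 ≤ 0. Minimum is 5/4 at row 1 (w1 leaves); pivot element 5.
Pivot on row 1; the z-row RHS becomes 99/4 − (-3)·(5/4) = 57/2.

57/2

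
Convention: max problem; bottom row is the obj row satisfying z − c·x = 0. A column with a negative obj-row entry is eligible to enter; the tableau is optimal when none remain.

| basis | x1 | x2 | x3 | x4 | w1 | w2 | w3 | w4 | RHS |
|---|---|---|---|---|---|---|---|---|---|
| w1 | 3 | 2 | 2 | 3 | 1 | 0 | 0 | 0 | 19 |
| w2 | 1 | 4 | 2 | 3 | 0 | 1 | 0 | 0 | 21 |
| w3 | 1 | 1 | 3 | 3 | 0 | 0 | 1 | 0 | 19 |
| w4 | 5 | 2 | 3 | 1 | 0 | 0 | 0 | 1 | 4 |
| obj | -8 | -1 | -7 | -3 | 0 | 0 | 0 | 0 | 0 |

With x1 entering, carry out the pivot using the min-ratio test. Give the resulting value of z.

Ratio test on column x1 — row 1: 19/3 = 19/3; row 2: 21/1 = 21; row 3: 19/1 = 19; row 4: 4/5 = 4/5. Minimum is 4/5 at row 4 (w4 leaves); pivot element 5.
Pivot on row 4; the obj-row RHS becomes 0 − (-8)·(4/5) = 32/5.

32/5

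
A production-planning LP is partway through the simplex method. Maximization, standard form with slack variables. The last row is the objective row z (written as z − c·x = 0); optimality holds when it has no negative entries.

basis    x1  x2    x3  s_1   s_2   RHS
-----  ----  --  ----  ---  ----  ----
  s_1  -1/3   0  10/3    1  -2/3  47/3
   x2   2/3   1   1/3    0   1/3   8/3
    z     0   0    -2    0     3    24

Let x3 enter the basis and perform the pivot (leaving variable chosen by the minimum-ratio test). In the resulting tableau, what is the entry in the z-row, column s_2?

13/5

Ratio test on column x3 — row 1: (47/3)/(10/3) = 47/10; row 2: (8/3)/(1/3) = 8. Minimum is 47/10 at row 1 (s_1 leaves); pivot element 10/3.
Divide row 1 by 10/3; eliminate column x3 from the other rows.
z-row update in column s_2: 3 − (-2)·(-1/5) = 13/5.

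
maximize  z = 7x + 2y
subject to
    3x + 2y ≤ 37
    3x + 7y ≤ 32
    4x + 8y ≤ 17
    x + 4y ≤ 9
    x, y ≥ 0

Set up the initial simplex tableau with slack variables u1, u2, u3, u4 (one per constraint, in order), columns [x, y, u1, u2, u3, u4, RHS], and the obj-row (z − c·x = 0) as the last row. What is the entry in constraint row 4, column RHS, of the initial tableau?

9

The RHS of constraint 4 is b_4 = 9.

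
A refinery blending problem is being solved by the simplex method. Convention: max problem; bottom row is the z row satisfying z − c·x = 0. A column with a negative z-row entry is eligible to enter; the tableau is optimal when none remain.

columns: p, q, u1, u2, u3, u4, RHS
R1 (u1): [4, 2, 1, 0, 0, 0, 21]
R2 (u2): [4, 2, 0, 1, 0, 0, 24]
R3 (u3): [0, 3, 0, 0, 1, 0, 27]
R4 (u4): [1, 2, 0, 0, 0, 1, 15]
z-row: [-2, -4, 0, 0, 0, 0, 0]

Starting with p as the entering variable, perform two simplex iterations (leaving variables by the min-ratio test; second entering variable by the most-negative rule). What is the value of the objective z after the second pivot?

30

Ratio test on column p — row 1: 21/4 = 21/4; row 2: 24/4 = 6; row 3: entry 0 ≤ 0; row 4: 15/1 = 15. Minimum is 21/4 at row 1 (u1 leaves); pivot element 4.
Pivot on row 1; the z-row RHS becomes 0 − (-2)·(21/4) = 21/2.
Next entering variable (most negative z-row entry -3): q.
Ratio test on column q — row 1: (21/4)/(1/2) = 21/2; row 2: entry 0 ≤ 0; row 3: 27/3 = 9; row 4: (39/4)/(3/2) = 13/2. Minimum is 13/2 at row 4 (u4 leaves); pivot element 3/2.
After the second pivot the z-row RHS is 21/2 − (-3)·(13/2) = 30.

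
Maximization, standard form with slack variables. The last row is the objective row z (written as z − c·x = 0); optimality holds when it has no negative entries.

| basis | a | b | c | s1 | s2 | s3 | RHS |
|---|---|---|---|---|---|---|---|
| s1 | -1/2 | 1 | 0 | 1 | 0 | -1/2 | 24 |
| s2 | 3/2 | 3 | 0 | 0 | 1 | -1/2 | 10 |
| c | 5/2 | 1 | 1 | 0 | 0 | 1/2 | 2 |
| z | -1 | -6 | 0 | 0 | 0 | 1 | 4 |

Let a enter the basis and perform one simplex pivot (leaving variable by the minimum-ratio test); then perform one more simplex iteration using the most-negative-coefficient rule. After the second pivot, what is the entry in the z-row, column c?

6

Ratio test on column a — row 1: entry -1/2 ≤ 0; row 2: 10/(3/2) = 20/3; row 3: 2/(5/2) = 4/5. Minimum is 4/5 at row 3 (c leaves); pivot element 5/2.
Divide row 3 by 5/2; eliminate column a from the other rows.
Second iteration: most negative z-row entry is -28/5 in column b, so b enters.
Ratio test on column b — row 1: (122/5)/(6/5) = 61/3; row 2: (44/5)/(12/5) = 11/3; row 3: (4/5)/(2/5) = 2. Minimum is 2 at row 3 (a leaves); pivot element 2/5.
Divide row 3 by 2/5; eliminate column b from the other rows.
After both pivots, the entry at the z-row, column c is 6.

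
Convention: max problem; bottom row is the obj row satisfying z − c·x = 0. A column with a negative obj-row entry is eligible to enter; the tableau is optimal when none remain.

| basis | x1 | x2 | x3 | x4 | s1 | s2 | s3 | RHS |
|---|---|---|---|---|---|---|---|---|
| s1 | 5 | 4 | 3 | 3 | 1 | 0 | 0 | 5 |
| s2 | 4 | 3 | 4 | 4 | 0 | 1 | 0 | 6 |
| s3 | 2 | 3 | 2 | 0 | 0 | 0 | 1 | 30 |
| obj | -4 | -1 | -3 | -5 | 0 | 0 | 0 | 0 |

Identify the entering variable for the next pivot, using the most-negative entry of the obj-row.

Negative obj-row entries: x1: -4, x2: -1, x3: -3, x4: -5.
The most negative is -5 in column x4, so x4 enters.

x4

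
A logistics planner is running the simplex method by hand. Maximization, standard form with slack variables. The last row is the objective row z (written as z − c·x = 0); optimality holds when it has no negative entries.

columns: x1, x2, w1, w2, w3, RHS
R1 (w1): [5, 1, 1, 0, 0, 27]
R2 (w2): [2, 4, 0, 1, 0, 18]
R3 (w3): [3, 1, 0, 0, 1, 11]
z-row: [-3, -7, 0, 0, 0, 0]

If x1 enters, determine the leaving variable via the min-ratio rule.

Column x1 entries and ratios — w1: 27/5 = 27/5; w2: 18/2 = 9; w3: 11/3 = 11/3.
Smallest ratio is 11/3 in the row of w3, so w3 leaves.

w3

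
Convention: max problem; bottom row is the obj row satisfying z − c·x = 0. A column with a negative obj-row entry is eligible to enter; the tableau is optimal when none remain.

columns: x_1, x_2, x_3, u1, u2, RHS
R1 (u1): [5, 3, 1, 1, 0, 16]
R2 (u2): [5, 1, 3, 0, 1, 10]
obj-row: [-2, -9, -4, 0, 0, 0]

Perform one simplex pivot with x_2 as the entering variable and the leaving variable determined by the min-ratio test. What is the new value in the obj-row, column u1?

Ratio test on column x_2 — row 1: 16/3 = 16/3; row 2: 10/1 = 10. Minimum is 16/3 at row 1 (u1 leaves); pivot element 3.
Divide row 1 by 3; eliminate column x_2 from the other rows.
obj-row update in column u1: 0 − (-9)·(1/3) = 3.

3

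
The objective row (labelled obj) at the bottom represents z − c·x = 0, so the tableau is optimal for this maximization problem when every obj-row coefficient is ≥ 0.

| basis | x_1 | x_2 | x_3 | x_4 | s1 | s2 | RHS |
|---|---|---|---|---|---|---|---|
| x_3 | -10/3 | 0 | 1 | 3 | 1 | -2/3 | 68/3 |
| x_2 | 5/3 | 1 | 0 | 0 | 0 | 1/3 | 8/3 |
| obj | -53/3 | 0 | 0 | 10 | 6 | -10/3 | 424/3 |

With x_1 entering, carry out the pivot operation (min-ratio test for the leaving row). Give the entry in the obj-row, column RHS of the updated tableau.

848/5

Ratio test on column x_1 — row 1: entry -10/3 ≤ 0; row 2: (8/3)/(5/3) = 8/5. Minimum is 8/5 at row 2 (x_2 leaves); pivot element 5/3.
Divide row 2 by 5/3; eliminate column x_1 from the other rows.
obj-row update in column RHS: 424/3 − (-53/3)·(8/5) = 848/5.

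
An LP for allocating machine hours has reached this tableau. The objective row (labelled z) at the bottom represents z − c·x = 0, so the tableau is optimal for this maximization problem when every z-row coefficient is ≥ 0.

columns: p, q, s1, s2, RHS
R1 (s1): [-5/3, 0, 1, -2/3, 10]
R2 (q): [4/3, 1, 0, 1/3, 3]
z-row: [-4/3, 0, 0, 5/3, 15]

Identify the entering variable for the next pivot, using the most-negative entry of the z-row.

p

Negative z-row entries: p: -4/3.
The most negative is -4/3 in column p, so p enters.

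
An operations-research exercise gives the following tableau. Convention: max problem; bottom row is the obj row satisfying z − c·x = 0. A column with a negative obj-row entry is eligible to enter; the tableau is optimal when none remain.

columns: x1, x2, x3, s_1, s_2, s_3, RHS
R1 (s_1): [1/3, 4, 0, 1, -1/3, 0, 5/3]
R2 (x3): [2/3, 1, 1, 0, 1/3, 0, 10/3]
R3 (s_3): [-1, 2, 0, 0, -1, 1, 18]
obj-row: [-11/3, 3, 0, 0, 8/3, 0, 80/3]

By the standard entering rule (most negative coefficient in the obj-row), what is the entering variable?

x1

Negative obj-row entries: x1: -11/3.
The most negative is -11/3 in column x1, so x1 enters.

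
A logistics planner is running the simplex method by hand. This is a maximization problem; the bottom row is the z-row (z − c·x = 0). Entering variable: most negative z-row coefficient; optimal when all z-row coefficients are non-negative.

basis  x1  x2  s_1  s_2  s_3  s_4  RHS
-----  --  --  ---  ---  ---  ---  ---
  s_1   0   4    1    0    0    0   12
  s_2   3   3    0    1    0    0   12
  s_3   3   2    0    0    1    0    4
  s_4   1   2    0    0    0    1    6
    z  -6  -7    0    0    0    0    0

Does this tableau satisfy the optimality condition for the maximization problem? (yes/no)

The z-row has a negative entry -7 in column x2, so it is not optimal.

no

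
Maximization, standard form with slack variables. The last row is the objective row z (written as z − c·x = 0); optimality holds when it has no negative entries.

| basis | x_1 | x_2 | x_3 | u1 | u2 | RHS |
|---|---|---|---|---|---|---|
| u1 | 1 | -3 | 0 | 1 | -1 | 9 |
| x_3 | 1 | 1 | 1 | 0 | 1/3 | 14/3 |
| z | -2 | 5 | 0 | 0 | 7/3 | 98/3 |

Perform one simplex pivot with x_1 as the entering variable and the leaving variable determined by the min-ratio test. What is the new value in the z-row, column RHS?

42

Ratio test on column x_1 — row 1: 9/1 = 9; row 2: (14/3)/1 = 14/3. Minimum is 14/3 at row 2 (x_3 leaves); pivot element 1.
Divide row 2 by 1; eliminate column x_1 from the other rows.
z-row update in column RHS: 98/3 − (-2)·(14/3) = 42.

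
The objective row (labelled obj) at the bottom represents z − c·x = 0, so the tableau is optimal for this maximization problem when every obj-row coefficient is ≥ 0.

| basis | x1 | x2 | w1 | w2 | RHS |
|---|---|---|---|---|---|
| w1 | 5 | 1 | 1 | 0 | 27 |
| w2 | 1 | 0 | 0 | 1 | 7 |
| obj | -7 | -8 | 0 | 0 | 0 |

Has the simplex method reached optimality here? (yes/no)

The obj-row has a negative entry -8 in column x2, so it is not optimal.

no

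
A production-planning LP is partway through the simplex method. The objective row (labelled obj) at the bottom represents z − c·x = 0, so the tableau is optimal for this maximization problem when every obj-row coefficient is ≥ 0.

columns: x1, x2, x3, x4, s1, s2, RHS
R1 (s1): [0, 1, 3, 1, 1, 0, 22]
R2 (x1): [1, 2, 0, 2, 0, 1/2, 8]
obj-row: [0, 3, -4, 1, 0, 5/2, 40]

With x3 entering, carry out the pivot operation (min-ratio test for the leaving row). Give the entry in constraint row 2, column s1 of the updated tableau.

Ratio test on column x3 — row 1: 22/3 = 22/3; row 2: entry 0 ≤ 0. Minimum is 22/3 at row 1 (s1 leaves); pivot element 3.
Divide row 1 by 3; eliminate column x3 from the other rows.
Row 2 update in column s1: 0 − 0·(1/3) = 0.

0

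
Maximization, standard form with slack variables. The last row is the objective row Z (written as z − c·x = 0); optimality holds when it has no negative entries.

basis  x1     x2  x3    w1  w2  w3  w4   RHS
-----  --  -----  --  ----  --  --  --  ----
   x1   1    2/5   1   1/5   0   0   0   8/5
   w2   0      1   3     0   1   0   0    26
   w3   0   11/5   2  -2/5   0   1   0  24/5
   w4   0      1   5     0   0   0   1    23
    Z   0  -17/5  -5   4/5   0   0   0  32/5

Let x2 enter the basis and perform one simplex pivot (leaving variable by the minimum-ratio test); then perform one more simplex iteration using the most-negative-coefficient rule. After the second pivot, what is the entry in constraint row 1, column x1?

Ratio test on column x2 — row 1: (8/5)/(2/5) = 4; row 2: 26/1 = 26; row 3: (24/5)/(11/5) = 24/11; row 4: 23/1 = 23. Minimum is 24/11 at row 3 (w3 leaves); pivot element 11/5.
Divide row 3 by 11/5; eliminate column x2 from the other rows.
Second iteration: most negative Z-row entry is -21/11 in column x3, so x3 enters.
Ratio test on column x3 — row 1: (8/11)/(7/11) = 8/7; row 2: (262/11)/(23/11) = 262/23; row 3: (24/11)/(10/11) = 12/5; row 4: (229/11)/(45/11) = 229/45. Minimum is 8/7 at row 1 (x1 leaves); pivot element 7/11.
Divide row 1 by 7/11; eliminate column x3 from the other rows.
After both pivots, the entry at constraint row 1, column x1 is 11/7.

11/7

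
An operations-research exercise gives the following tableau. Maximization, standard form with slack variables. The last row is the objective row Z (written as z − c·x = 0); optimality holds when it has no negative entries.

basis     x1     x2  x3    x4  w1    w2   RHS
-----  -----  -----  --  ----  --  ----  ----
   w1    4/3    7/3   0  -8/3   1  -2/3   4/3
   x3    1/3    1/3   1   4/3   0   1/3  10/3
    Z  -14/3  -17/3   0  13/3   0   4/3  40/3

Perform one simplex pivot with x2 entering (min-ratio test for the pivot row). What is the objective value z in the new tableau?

116/7

Ratio test on column x2 — row 1: (4/3)/(7/3) = 4/7; row 2: (10/3)/(1/3) = 10. Minimum is 4/7 at row 1 (w1 leaves); pivot element 7/3.
Pivot on row 1; the Z-row RHS becomes 40/3 − (-17/3)·(4/7) = 116/7.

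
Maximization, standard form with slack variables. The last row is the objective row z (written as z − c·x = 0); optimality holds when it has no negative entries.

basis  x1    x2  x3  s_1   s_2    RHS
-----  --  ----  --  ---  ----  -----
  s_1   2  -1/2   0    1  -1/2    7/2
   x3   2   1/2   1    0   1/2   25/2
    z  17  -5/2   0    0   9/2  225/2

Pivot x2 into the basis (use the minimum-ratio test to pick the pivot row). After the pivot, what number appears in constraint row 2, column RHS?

25

Ratio test on column x2 — row 1: entry -1/2 ≤ 0; row 2: (25/2)/(1/2) = 25. Minimum is 25 at row 2 (x3 leaves); pivot element 1/2.
Divide row 2 by 1/2; eliminate column x2 from the other rows.
In the new row 2, the RHS entry is the old entry divided by the pivot: (25/2)/(1/2) = 25.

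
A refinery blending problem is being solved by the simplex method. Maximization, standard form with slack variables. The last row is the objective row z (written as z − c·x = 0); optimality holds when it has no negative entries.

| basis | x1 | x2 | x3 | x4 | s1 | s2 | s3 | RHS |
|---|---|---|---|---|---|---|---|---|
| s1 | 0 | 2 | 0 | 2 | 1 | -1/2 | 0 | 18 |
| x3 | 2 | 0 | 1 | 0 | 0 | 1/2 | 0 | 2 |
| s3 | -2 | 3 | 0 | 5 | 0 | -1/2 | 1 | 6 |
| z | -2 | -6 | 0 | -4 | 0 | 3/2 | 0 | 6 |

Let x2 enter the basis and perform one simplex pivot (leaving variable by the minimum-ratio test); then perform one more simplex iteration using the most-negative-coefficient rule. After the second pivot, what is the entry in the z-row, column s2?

Ratio test on column x2 — row 1: 18/2 = 9; row 2: entry 0 ≤ 0; row 3: 6/3 = 2. Minimum is 2 at row 3 (s3 leaves); pivot element 3.
Divide row 3 by 3; eliminate column x2 from the other rows.
Second iteration: most negative z-row entry is -6 in column x1, so x1 enters.
Ratio test on column x1 — row 1: 14/(4/3) = 21/2; row 2: 2/2 = 1; row 3: entry -2/3 ≤ 0. Minimum is 1 at row 2 (x3 leaves); pivot element 2.
Divide row 2 by 2; eliminate column x1 from the other rows.
After both pivots, the entry at the z-row, column s2 is 2.

2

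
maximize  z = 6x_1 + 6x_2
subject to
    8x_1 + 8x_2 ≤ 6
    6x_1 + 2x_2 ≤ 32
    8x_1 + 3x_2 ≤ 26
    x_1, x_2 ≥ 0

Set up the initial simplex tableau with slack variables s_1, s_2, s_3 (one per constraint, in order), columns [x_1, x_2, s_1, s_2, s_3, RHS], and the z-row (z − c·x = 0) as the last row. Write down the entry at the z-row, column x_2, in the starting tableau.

-6

The z-row carries the negated objective coefficients: the x_2 entry is -6.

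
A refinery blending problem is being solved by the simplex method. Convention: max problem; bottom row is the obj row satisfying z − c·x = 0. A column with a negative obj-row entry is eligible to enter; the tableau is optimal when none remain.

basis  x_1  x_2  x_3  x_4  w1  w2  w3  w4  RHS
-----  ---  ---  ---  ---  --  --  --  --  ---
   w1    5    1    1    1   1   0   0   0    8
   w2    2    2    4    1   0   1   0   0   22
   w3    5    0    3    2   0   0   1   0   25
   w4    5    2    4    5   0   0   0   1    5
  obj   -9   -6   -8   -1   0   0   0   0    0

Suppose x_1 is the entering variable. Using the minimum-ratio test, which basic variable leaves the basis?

Column x_1 entries and ratios — w1: 8/5 = 8/5; w2: 22/2 = 11; w3: 25/5 = 5; w4: 5/5 = 1.
Smallest ratio is 1 in the row of w4, so w4 leaves.

w4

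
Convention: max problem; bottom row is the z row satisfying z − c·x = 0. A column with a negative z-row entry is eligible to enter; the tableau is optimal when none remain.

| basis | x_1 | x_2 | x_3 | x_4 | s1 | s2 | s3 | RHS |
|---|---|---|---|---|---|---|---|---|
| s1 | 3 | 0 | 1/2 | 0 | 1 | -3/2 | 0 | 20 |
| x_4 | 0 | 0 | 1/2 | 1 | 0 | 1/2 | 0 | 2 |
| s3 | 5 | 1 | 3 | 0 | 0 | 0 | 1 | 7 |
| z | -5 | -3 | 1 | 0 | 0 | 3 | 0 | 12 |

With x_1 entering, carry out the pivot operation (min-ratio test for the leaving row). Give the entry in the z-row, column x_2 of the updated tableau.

-2

Ratio test on column x_1 — row 1: 20/3 = 20/3; row 2: entry 0 ≤ 0; row 3: 7/5 = 7/5. Minimum is 7/5 at row 3 (s3 leaves); pivot element 5.
Divide row 3 by 5; eliminate column x_1 from the other rows.
z-row update in column x_2: -3 − (-5)·(1/5) = -2.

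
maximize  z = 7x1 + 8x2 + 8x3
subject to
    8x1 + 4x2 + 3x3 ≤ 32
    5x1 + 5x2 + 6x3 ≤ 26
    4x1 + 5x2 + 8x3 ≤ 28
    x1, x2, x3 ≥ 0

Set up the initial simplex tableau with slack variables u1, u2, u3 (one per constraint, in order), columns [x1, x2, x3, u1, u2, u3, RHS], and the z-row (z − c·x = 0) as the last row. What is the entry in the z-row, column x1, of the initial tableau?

The z-row carries the negated objective coefficients: the x1 entry is -7.

-7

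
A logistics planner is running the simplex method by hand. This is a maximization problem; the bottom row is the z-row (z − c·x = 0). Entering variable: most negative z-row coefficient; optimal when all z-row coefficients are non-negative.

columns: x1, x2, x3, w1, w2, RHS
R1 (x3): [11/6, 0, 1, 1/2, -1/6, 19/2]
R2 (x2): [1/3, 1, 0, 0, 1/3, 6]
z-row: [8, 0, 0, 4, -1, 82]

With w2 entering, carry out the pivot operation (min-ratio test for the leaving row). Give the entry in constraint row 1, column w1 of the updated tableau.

Ratio test on column w2 — row 1: entry -1/6 ≤ 0; row 2: 6/(1/3) = 18. Minimum is 18 at row 2 (x2 leaves); pivot element 1/3.
Divide row 2 by 1/3; eliminate column w2 from the other rows.
Row 1 update in column w1: 1/2 − (-1/6)·0 = 1/2.

1/2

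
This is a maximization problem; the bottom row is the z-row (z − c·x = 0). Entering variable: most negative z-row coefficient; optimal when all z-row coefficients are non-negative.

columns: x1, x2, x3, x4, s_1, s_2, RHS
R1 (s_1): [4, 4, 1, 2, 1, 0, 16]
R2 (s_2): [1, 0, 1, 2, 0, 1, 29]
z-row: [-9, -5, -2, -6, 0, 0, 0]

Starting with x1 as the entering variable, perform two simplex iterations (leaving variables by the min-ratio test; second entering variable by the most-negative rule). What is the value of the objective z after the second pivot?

48

Ratio test on column x1 — row 1: 16/4 = 4; row 2: 29/1 = 29. Minimum is 4 at row 1 (s_1 leaves); pivot element 4.
Pivot on row 1; the z-row RHS becomes 0 − (-9)·4 = 36.
Next entering variable (most negative z-row entry -3/2): x4.
Ratio test on column x4 — row 1: 4/(1/2) = 8; row 2: 25/(3/2) = 50/3. Minimum is 8 at row 1 (x1 leaves); pivot element 1/2.
After the second pivot the z-row RHS is 36 − (-3/2)·8 = 48.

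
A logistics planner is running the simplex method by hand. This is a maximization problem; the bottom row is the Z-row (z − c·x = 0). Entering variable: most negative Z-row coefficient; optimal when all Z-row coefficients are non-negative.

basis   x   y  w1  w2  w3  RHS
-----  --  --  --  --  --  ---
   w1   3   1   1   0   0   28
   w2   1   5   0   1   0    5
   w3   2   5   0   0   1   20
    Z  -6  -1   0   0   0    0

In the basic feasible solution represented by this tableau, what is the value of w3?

w3 is basic (row 3); its value is the RHS of that row, 20.

20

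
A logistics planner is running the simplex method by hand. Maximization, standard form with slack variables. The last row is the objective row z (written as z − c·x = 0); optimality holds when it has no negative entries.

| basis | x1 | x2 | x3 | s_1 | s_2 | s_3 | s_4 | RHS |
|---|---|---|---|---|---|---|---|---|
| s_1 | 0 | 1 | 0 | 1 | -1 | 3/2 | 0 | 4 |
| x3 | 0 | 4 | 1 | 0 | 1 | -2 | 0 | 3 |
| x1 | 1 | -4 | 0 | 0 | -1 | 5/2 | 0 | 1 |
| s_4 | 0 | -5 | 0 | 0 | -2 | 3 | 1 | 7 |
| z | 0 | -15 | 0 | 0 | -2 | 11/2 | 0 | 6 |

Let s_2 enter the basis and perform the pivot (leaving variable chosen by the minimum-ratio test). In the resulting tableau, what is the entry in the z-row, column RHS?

Ratio test on column s_2 — row 1: entry -1 ≤ 0; row 2: 3/1 = 3; row 3: entry -1 ≤ 0; row 4: entry -2 ≤ 0. Minimum is 3 at row 2 (x3 leaves); pivot element 1.
Divide row 2 by 1; eliminate column s_2 from the other rows.
z-row update in column RHS: 6 − (-2)·3 = 12.

12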